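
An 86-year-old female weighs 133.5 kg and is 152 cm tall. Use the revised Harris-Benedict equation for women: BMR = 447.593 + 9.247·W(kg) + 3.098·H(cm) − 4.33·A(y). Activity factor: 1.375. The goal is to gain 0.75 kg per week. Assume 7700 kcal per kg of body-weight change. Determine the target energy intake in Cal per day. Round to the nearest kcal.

3273 Cal per day

Harris-Benedict: BMR = 447.593 + 9.247(133.5) + 3.098(152) − 4.33(86) = 1780.5835 kcal/day.
TEE = 1780.5835 × 1.375 = 2448.3023 kcal/day.
Required daily surplus = 0.75 × 7700 ÷ 7 = 825 kcal/day.
Target intake = 2448.3023 + 825 = 3273.3023 kcal/day.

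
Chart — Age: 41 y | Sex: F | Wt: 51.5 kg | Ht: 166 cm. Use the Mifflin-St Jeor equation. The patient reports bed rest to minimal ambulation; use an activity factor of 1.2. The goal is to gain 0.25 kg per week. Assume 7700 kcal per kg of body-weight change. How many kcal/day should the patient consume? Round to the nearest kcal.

1699 kcal/day

Mifflin-St Jeor (female): BMR = 10(51.5) + 6.25(166) − 5(41) − 161 = 515 + 1037.5 − 205 − 161 = 1186.5 kcal/day.
TEE = 1186.5 × 1.2 = 1423.8 kcal/day.
Required daily surplus = 0.25 × 7700 ÷ 7 = 275 kcal/day.
Target intake = 1423.8 + 275 = 1698.8 kcal/day.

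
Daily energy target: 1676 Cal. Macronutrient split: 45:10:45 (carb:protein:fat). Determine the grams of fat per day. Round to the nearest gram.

Fat energy = 45% × 1676 = 754.2 kcal.
At 9 kcal/g: 754.2 ÷ 9 = 83.8 g.

84 g/day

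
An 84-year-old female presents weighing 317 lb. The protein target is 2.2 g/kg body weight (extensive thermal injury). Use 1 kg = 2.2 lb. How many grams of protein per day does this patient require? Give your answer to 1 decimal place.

Weight in kg = 317 ÷ 2.2 = 144.0909 kg.
Protein = 2.2 g/kg × 144.0909 kg = 317 g/day.

317.0 g/day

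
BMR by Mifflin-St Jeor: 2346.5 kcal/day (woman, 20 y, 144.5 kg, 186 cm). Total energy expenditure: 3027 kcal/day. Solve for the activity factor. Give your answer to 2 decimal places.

1.29

Activity factor = TEE ÷ BMR = 3027 ÷ 2346.5 = 1.29.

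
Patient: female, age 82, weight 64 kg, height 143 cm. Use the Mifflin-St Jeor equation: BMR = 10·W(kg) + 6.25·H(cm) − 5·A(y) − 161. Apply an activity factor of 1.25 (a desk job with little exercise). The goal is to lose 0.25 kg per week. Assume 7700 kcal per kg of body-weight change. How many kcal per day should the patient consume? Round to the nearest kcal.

Mifflin-St Jeor (female): BMR = 10(64) + 6.25(143) − 5(82) − 161 = 640 + 893.75 − 410 − 161 = 962.75 kcal/day.
TEE = 962.75 × 1.25 = 1203.4375 kcal/day.
Required daily deficit = 0.25 × 7700 ÷ 7 = 275 kcal/day.
Target intake = 1203.4375 − 275 = 928.4375 kcal/day.

928 kcal per day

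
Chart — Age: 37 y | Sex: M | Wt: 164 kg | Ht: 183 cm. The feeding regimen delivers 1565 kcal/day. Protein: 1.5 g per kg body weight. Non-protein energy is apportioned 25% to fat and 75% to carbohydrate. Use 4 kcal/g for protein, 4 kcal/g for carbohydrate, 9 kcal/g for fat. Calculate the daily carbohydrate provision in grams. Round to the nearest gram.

109 g/day

Protein = 1.5 × 164 = 246 g → 246 × 4 = 984 kcal.
Non-protein calories = 1565 − 984 = 581 kcal.
Fat: 25% × 581 = 145.25 kcal; carbohydrate: 435.75 kcal.
Carbohydrate: 435.75 kcal ÷ 4 kcal/g = 108.9375 g.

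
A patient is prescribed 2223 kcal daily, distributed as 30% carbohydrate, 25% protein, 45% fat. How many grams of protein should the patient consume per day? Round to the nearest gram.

139 g/day

Protein energy = 25% × 2223 = 555.75 kcal.
At 4 kcal/g: 555.75 ÷ 4 = 138.9375 g.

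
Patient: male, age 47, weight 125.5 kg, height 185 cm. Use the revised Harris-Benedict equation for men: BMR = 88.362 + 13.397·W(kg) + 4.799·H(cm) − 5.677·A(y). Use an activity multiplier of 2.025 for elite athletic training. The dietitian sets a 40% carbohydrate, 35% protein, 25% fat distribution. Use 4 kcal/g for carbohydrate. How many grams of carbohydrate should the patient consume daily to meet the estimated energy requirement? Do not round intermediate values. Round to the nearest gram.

Harris-Benedict: BMR = 88.362 + 13.397(125.5) + 4.799(185) − 5.677(47) = 2390.6815 kcal/day.
TEE = 2390.6815 × 2.025 = 4841.13 kcal/day.
Carbohydrate energy = 40% × 4841.13 = 1936.452 kcal.
Carbohydrate = 1936.452 ÷ 4 kcal/g = 484.113 g.

484 g/day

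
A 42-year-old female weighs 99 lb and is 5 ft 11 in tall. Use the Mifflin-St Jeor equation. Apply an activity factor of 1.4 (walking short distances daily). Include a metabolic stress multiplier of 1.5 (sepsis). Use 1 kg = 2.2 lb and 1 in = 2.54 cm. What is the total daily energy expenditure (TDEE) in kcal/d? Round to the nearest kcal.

2533 kcal/d

Convert to metric: weight = 99 ÷ 2.2 = 45 kg; height = (5×12 + 11) × 2.54 = 71 × 2.54 = 180.34 cm.
Mifflin-St Jeor (female): BMR = 10(45) + 6.25(180.34) − 5(42) − 161 = 450 + 1127.125 − 210 − 161 = 1206.125 kcal/day.
TEE = BMR × activity factor = 1206.125 × 1.4 = 1688.575 kcal/day.
Apply stress factor: 1688.575 × 1.5 = 2532.8625 kcal/day.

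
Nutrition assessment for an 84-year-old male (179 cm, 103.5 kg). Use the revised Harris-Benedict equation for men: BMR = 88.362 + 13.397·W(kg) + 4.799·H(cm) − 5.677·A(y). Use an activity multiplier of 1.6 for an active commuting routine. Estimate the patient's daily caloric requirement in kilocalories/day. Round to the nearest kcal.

Harris-Benedict: BMR = 88.362 + 13.397(103.5) + 4.799(179) − 5.677(84) = 1857.1045 kcal/day.
TEE = BMR × activity factor = 1857.1045 × 1.6 = 2971.3672 kcal/day.

2971 kilocalories/day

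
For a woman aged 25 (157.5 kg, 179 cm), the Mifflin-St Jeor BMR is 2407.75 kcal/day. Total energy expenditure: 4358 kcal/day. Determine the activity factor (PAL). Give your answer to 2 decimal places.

Activity factor = TEE ÷ BMR = 4358 ÷ 2407.75 = 1.81.

1.81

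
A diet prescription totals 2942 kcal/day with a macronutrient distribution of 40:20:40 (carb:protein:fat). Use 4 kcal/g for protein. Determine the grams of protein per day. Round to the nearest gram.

Protein energy = 20% × 2942 = 588.4 kcal.
At 4 kcal/g: 588.4 ÷ 4 = 147.1 g.

147 g/day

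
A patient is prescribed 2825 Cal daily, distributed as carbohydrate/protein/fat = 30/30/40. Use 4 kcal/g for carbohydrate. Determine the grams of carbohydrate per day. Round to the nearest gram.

Carbohydrate energy = 30% × 2825 = 847.5 kcal.
At 4 kcal/g: 847.5 ÷ 4 = 211.875 g.

212 g/day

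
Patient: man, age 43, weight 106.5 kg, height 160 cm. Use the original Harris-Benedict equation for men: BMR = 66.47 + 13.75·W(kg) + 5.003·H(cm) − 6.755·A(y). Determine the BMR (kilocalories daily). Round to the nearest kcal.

Harris-Benedict: BMR = 66.47 + 13.75(106.5) + 5.003(160) − 6.755(43) = 2040.86 kcal/day.

2041 kilocalories daily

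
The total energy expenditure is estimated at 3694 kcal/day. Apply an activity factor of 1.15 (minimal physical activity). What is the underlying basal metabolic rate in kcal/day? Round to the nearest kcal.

3212 kcal/day

BMR = TEE ÷ activity factor = 3694 ÷ 1.15 = 3212.1739 kcal/day.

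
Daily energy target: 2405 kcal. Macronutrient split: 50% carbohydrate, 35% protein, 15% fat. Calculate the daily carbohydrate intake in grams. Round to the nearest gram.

Carbohydrate energy = 50% × 2405 = 1202.5 kcal.
At 4 kcal/g: 1202.5 ÷ 4 = 300.625 g.

301 g/day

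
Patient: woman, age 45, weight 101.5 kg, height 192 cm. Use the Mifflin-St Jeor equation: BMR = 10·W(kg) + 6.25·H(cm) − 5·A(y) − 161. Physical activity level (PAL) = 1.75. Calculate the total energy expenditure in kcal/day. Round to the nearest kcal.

3201 kcal/day

Mifflin-St Jeor (female): BMR = 10(101.5) + 6.25(192) − 5(45) − 161 = 1015 + 1200 − 225 − 161 = 1829 kcal/day.
TEE = BMR × activity factor = 1829 × 1.75 = 3200.75 kcal/day.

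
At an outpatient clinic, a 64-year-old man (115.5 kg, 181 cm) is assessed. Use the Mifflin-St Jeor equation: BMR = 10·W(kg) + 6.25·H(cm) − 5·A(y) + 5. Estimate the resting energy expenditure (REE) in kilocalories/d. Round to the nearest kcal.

1971 kilocalories/d

Mifflin-St Jeor (male): BMR = 10(115.5) + 6.25(181) − 5(64) + 5 = 1155 + 1131.25 − 320 + 5 = 1971.25 kcal/day.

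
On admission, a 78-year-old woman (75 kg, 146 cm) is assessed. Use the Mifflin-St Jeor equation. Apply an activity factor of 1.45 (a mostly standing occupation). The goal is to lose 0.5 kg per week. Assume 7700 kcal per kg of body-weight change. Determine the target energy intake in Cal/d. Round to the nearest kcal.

1062 Cal/d

Mifflin-St Jeor (female): BMR = 10(75) + 6.25(146) − 5(78) − 161 = 750 + 912.5 − 390 − 161 = 1111.5 kcal/day.
TEE = 1111.5 × 1.45 = 1611.675 kcal/day.
Required daily deficit = 0.5 × 7700 ÷ 7 = 550 kcal/day.
Target intake = 1611.675 − 550 = 1061.675 kcal/day.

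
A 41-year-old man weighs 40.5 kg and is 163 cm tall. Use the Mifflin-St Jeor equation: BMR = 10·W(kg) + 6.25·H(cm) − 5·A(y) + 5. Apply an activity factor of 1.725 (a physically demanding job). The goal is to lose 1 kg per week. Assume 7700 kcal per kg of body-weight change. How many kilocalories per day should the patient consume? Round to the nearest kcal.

Mifflin-St Jeor (male): BMR = 10(40.5) + 6.25(163) − 5(41) + 5 = 405 + 1018.75 − 205 + 5 = 1223.75 kcal/day.
TEE = 1223.75 × 1.725 = 2110.9688 kcal/day.
Required daily deficit = 1 × 7700 ÷ 7 = 1100 kcal/day.
Target intake = 2110.9688 − 1100 = 1010.9688 kcal/day.

1011 kilocalories per day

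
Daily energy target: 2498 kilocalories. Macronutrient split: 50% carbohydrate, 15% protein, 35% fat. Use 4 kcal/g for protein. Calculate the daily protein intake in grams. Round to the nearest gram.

94 g/day

Protein energy = 15% × 2498 = 374.7 kcal.
At 4 kcal/g: 374.7 ÷ 4 = 93.675 g.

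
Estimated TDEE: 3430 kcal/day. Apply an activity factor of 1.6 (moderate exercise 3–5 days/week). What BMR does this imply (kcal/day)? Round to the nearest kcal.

2144 kcal/day

BMR = TEE ÷ activity factor = 3430 ÷ 1.6 = 2143.75 kcal/day.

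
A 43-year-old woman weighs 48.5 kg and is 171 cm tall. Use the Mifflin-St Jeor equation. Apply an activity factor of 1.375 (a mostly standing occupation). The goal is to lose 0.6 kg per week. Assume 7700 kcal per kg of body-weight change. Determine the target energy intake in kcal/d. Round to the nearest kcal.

959 kcal/d

Mifflin-St Jeor (female): BMR = 10(48.5) + 6.25(171) − 5(43) − 161 = 485 + 1068.75 − 215 − 161 = 1177.75 kcal/day.
TEE = 1177.75 × 1.375 = 1619.4063 kcal/day.
Required daily deficit = 0.6 × 7700 ÷ 7 = 660 kcal/day.
Target intake = 1619.4063 − 660 = 959.4063 kcal/day.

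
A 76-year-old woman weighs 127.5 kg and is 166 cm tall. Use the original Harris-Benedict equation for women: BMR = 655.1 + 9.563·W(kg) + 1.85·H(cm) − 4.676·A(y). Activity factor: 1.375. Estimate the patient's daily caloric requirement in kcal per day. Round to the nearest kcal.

2511 kcal per day

Harris-Benedict: BMR = 655.1 + 9.563(127.5) + 1.85(166) − 4.676(76) = 1826.1065 kcal/day.
TEE = BMR × activity factor = 1826.1065 × 1.375 = 2510.8964 kcal/day.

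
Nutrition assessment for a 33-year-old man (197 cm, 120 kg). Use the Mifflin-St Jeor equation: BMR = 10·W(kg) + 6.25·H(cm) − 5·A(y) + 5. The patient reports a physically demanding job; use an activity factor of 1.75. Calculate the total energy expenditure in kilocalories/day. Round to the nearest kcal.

Mifflin-St Jeor (male): BMR = 10(120) + 6.25(197) − 5(33) + 5 = 1200 + 1231.25 − 165 + 5 = 2271.25 kcal/day.
TEE = BMR × activity factor = 2271.25 × 1.75 = 3974.6875 kcal/day.

3975 kilocalories/day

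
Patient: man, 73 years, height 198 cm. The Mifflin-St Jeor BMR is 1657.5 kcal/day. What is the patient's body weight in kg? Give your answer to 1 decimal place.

78.0 kg

1657.5 = 10·W + 6.25(198) − 5(73) + 5
10·W = 1657.5 − 877.5 = 780, so W = 78 kg.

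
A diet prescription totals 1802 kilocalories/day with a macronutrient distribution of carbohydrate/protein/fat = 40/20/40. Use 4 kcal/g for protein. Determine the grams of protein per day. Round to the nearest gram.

Protein energy = 20% × 1802 = 360.4 kcal.
At 4 kcal/g: 360.4 ÷ 4 = 90.1 g.

90 g/day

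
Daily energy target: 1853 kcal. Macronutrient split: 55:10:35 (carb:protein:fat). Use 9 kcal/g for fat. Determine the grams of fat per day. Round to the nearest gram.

72 g/day

Fat energy = 35% × 1853 = 648.55 kcal.
At 9 kcal/g: 648.55 ÷ 9 = 72.0611 g.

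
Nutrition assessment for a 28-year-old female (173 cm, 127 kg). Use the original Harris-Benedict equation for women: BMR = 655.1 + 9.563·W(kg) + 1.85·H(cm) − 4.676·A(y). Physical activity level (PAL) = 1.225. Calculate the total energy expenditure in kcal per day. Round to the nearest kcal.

Harris-Benedict: BMR = 655.1 + 9.563(127) + 1.85(173) − 4.676(28) = 2058.723 kcal/day.
TEE = BMR × activity factor = 2058.723 × 1.225 = 2521.9357 kcal/day.

2522 kcal per day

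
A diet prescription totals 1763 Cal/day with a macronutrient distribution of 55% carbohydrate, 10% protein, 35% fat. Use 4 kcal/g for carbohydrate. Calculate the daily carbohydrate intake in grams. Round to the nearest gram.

242 g/day

Carbohydrate energy = 55% × 1763 = 969.65 kcal.
At 4 kcal/g: 969.65 ÷ 4 = 242.4125 g.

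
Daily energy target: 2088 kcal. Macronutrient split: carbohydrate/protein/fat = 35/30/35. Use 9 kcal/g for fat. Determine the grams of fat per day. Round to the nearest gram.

81 g/day

Fat energy = 35% × 2088 = 730.8 kcal.
At 9 kcal/g: 730.8 ÷ 9 = 81.2 g.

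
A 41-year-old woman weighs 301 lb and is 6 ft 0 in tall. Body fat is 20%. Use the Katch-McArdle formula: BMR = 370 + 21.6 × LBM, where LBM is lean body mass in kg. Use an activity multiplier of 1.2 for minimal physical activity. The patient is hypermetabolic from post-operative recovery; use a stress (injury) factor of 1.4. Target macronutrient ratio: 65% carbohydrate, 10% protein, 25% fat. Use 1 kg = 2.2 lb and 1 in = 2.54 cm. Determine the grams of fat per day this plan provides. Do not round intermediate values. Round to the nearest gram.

Convert to metric: weight = 301 ÷ 2.2 = 136.8182 kg; height = (6×12 + 0) × 2.54 = 72 × 2.54 = 182.88 cm.
LBM = 136.8182 × (1 − 0.2) = 109.4545 kg. Katch-McArdle: BMR = 370 + 21.6 × 109.4545 = 2734.2182 kcal/day.
TEE = 2734.2182 × 1.2 = 3281.0618 kcal/day.
With stress factor 1.4: 3281.0618 × 1.4 = 4593.4865 kcal/day.
Fat energy = 25% × 4593.4865 = 1148.3716 kcal.
Fat = 1148.3716 ÷ 9 kcal/g = 127.5968 g.

128 g/day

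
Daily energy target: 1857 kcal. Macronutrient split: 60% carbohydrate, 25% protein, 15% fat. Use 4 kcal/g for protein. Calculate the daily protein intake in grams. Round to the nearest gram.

Protein energy = 25% × 1857 = 464.25 kcal.
At 4 kcal/g: 464.25 ÷ 4 = 116.0625 g.

116 g/day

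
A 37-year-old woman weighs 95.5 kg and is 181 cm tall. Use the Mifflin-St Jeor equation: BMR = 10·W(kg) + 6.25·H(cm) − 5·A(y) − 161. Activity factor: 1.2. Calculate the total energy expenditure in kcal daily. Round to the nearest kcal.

2088 kcal daily

Mifflin-St Jeor (female): BMR = 10(95.5) + 6.25(181) − 5(37) − 161 = 955 + 1131.25 − 185 − 161 = 1740.25 kcal/day.
TEE = BMR × activity factor = 1740.25 × 1.2 = 2088.3 kcal/day.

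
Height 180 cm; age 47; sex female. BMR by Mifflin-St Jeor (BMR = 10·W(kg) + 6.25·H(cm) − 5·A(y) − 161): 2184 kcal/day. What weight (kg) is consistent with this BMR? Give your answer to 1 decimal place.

145.5 kg

2184 = 10·W + 6.25(180) − 5(47) − 161
10·W = 2184 − 729 = 1455, so W = 145.5 kg.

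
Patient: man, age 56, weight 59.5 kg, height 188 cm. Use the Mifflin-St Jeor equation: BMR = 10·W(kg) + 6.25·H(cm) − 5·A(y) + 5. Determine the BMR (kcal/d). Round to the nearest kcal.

Mifflin-St Jeor (male): BMR = 10(59.5) + 6.25(188) − 5(56) + 5 = 595 + 1175 − 280 + 5 = 1495 kcal/day.

1495 kcal/d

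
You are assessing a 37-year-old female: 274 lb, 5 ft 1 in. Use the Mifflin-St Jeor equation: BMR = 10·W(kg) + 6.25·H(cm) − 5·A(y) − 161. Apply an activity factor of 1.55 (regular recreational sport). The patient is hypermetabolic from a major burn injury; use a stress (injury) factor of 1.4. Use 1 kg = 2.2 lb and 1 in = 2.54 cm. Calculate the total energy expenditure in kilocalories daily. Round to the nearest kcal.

Convert to metric: weight = 274 ÷ 2.2 = 124.5455 kg; height = (5×12 + 1) × 2.54 = 61 × 2.54 = 154.94 cm.
Mifflin-St Jeor (female): BMR = 10(124.5455) + 6.25(154.94) − 5(37) − 161 = 1245.4545 + 968.375 − 185 − 161 = 1867.8295 kcal/day.
TEE = BMR × activity factor = 1867.8295 × 1.55 = 2895.1358 kcal/day.
Apply stress factor: 2895.1358 × 1.4 = 4053.1901 kcal/day.

4053 kilocalories daily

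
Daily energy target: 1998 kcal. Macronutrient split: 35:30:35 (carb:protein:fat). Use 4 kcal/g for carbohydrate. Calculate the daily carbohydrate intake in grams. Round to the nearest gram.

175 g/day

Carbohydrate energy = 35% × 1998 = 699.3 kcal.
At 4 kcal/g: 699.3 ÷ 4 = 174.825 g.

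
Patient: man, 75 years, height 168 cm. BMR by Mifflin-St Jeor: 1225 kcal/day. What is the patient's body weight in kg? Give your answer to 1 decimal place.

54.5 kg

1225 = 10·W + 6.25(168) − 5(75) + 5
10·W = 1225 − 680 = 545, so W = 54.5 kg.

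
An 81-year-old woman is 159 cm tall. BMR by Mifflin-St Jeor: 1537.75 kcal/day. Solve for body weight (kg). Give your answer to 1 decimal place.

1537.75 = 10·W + 6.25(159) − 5(81) − 161
10·W = 1537.75 − 427.75 = 1110, so W = 111 kg.

111.0 kg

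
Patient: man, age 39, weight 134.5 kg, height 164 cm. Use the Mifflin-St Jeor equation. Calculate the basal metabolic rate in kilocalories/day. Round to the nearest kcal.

Mifflin-St Jeor (male): BMR = 10(134.5) + 6.25(164) − 5(39) + 5 = 1345 + 1025 − 195 + 5 = 2180 kcal/day.

2180 kilocalories/day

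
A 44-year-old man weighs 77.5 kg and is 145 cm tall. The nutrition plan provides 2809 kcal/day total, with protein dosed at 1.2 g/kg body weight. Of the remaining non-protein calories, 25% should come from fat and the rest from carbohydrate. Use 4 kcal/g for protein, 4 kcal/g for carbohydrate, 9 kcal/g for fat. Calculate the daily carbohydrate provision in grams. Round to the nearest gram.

457 g/day

Protein = 1.2 × 77.5 = 93 g → 93 × 4 = 372 kcal.
Non-protein calories = 2809 − 372 = 2437 kcal.
Fat: 25% × 2437 = 609.25 kcal; carbohydrate: 1827.75 kcal.
Carbohydrate: 1827.75 kcal ÷ 4 kcal/g = 456.9375 g.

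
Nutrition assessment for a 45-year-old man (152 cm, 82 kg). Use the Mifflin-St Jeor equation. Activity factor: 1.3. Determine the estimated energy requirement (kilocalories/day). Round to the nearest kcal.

2015 kilocalories/day

Mifflin-St Jeor (male): BMR = 10(82) + 6.25(152) − 5(45) + 5 = 820 + 950 − 225 + 5 = 1550 kcal/day.
TEE = BMR × activity factor = 1550 × 1.3 = 2015 kcal/day.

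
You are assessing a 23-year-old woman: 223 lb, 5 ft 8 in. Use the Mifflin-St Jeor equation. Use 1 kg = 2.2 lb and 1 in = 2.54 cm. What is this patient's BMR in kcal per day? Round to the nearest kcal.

Convert to metric: weight = 223 ÷ 2.2 = 101.3636 kg; height = (5×12 + 8) × 2.54 = 68 × 2.54 = 172.72 cm.
Mifflin-St Jeor (female): BMR = 10(101.3636) + 6.25(172.72) − 5(23) − 161 = 1013.6364 + 1079.5 − 115 − 161 = 1817.1364 kcal/day.

1817 kcal per day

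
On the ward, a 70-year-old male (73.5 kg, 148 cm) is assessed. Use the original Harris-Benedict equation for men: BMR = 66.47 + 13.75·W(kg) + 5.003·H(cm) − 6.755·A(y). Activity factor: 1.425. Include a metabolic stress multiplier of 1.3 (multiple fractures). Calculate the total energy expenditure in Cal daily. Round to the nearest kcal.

2491 Cal daily

Harris-Benedict: BMR = 66.47 + 13.75(73.5) + 5.003(148) − 6.755(70) = 1344.689 kcal/day.
TEE = BMR × activity factor = 1344.689 × 1.425 = 1916.1818 kcal/day.
Apply stress factor: 1916.1818 × 1.3 = 2491.0364 kcal/day.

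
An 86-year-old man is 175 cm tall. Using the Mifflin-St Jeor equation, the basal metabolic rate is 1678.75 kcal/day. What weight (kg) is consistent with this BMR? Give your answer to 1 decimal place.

101.0 kg

1678.75 = 10·W + 6.25(175) − 5(86) + 5
10·W = 1678.75 − 668.75 = 1010, so W = 101 kg.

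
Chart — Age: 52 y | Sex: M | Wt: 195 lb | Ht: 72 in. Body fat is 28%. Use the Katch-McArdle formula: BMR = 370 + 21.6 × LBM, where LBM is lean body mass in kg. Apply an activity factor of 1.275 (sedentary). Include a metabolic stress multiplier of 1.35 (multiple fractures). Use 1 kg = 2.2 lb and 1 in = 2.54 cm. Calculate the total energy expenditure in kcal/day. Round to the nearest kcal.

3010 kcal/day

Convert to metric: weight = 195 ÷ 2.2 = 88.6364 kg; height = 72 × 2.54 = 182.88 cm.
LBM = 88.6364 × (1 − 0.28) = 63.8182 kg. Katch-McArdle: BMR = 370 + 21.6 × 63.8182 = 1748.4727 kcal/day.
TEE = BMR × activity factor = 1748.4727 × 1.275 = 2229.3027 kcal/day.
Apply stress factor: 2229.3027 × 1.35 = 3009.5587 kcal/day.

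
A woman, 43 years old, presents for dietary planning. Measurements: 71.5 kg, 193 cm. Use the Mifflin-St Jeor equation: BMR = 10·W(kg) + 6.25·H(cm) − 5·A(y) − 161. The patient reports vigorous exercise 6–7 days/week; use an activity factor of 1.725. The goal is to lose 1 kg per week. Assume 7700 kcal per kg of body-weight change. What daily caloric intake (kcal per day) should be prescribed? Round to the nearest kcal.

1566 kcal per day

Mifflin-St Jeor (female): BMR = 10(71.5) + 6.25(193) − 5(43) − 161 = 715 + 1206.25 − 215 − 161 = 1545.25 kcal/day.
TEE = 1545.25 × 1.725 = 2665.5563 kcal/day.
Required daily deficit = 1 × 7700 ÷ 7 = 1100 kcal/day.
Target intake = 2665.5563 − 1100 = 1565.5563 kcal/day.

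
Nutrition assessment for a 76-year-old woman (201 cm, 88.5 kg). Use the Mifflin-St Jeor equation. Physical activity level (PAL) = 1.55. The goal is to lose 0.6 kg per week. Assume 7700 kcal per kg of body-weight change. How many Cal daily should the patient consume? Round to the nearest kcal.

1820 Cal daily

Mifflin-St Jeor (female): BMR = 10(88.5) + 6.25(201) − 5(76) − 161 = 885 + 1256.25 − 380 − 161 = 1600.25 kcal/day.
TEE = 1600.25 × 1.55 = 2480.3875 kcal/day.
Required daily deficit = 0.6 × 7700 ÷ 7 = 660 kcal/day.
Target intake = 2480.3875 − 660 = 1820.3875 kcal/day.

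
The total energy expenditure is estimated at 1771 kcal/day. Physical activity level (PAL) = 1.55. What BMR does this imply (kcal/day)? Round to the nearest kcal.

BMR = TEE ÷ activity factor = 1771 ÷ 1.55 = 1142.5806 kcal/day.

1143 kcal/day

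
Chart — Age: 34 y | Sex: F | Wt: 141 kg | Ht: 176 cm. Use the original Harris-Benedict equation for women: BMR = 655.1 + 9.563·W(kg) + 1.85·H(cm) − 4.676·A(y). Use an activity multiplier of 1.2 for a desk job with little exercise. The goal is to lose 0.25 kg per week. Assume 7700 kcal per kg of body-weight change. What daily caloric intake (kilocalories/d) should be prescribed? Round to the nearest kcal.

2329 kilocalories/d

Harris-Benedict: BMR = 655.1 + 9.563(141) + 1.85(176) − 4.676(34) = 2170.099 kcal/day.
TEE = 2170.099 × 1.2 = 2604.1188 kcal/day.
Required daily deficit = 0.25 × 7700 ÷ 7 = 275 kcal/day.
Target intake = 2604.1188 − 275 = 2329.1188 kcal/day.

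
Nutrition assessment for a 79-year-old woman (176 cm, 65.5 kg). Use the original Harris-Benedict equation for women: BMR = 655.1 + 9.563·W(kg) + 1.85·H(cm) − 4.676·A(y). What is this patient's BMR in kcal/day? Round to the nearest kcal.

Harris-Benedict: BMR = 655.1 + 9.563(65.5) + 1.85(176) − 4.676(79) = 1237.6725 kcal/day.

1238 kcal/day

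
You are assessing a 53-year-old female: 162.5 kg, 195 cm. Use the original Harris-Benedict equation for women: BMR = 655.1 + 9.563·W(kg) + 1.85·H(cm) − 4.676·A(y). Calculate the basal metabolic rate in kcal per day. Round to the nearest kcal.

2322 kcal per day

Harris-Benedict: BMR = 655.1 + 9.563(162.5) + 1.85(195) − 4.676(53) = 2322.0095 kcal/day.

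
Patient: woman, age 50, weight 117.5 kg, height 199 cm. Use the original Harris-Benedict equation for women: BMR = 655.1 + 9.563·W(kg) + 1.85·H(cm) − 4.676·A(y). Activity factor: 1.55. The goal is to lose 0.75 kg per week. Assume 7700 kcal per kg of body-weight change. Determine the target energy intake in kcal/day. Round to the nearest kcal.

Harris-Benedict: BMR = 655.1 + 9.563(117.5) + 1.85(199) − 4.676(50) = 1913.1025 kcal/day.
TEE = 1913.1025 × 1.55 = 2965.3089 kcal/day.
Required daily deficit = 0.75 × 7700 ÷ 7 = 825 kcal/day.
Target intake = 2965.3089 − 825 = 2140.3089 kcal/day.

2140 kcal/day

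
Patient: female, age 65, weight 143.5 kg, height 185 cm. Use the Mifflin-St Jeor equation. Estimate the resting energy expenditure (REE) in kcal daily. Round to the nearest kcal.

2105 kcal daily

Mifflin-St Jeor (female): BMR = 10(143.5) + 6.25(185) − 5(65) − 161 = 1435 + 1156.25 − 325 − 161 = 2105.25 kcal/day.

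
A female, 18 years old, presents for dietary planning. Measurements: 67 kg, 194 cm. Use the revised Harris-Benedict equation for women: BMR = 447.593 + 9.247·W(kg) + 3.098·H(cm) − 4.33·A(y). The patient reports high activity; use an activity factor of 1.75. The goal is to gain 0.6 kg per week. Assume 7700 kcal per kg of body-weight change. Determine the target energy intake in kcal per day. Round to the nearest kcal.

3443 kcal per day

Harris-Benedict: BMR = 447.593 + 9.247(67) + 3.098(194) − 4.33(18) = 1590.214 kcal/day.
TEE = 1590.214 × 1.75 = 2782.8745 kcal/day.
Required daily surplus = 0.6 × 7700 ÷ 7 = 660 kcal/day.
Target intake = 2782.8745 + 660 = 3442.8745 kcal/day.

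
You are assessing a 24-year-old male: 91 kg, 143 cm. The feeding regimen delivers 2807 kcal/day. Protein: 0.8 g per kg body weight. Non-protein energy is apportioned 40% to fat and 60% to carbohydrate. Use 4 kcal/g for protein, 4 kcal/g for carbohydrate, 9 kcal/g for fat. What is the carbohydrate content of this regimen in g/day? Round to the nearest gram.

Protein = 0.8 × 91 = 72.8 g → 72.8 × 4 = 291.2 kcal.
Non-protein calories = 2807 − 291.2 = 2515.8 kcal.
Fat: 40% × 2515.8 = 1006.32 kcal; carbohydrate: 1509.48 kcal.
Carbohydrate: 1509.48 kcal ÷ 4 kcal/g = 377.37 g.

377 g/day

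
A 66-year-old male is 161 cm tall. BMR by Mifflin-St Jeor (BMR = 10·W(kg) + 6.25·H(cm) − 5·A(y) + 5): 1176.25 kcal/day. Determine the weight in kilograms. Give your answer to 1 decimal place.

1176.25 = 10·W + 6.25(161) − 5(66) + 5
10·W = 1176.25 − 681.25 = 495, so W = 49.5 kg.

49.5 kg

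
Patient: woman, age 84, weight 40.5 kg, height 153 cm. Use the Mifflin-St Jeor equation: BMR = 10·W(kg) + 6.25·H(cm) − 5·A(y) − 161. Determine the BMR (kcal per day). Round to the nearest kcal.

780 kcal per day

Mifflin-St Jeor (female): BMR = 10(40.5) + 6.25(153) − 5(84) − 161 = 405 + 956.25 − 420 − 161 = 780.25 kcal/day.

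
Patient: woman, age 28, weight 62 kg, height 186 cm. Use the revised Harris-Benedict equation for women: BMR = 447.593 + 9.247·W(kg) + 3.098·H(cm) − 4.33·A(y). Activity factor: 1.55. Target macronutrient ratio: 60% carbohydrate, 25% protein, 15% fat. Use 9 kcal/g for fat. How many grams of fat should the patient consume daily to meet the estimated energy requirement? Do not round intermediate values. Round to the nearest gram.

Harris-Benedict: BMR = 447.593 + 9.247(62) + 3.098(186) − 4.33(28) = 1475.895 kcal/day.
TEE = 1475.895 × 1.55 = 2287.6373 kcal/day.
Fat energy = 15% × 2287.6373 = 343.1456 kcal.
Fat = 343.1456 ÷ 9 kcal/g = 38.1273 g.

38 g/day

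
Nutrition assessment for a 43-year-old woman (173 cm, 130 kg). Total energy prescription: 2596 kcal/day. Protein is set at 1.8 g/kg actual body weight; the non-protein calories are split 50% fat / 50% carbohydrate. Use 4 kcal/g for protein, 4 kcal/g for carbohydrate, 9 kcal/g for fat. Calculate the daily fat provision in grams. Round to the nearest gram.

Protein = 1.8 × 130 = 234 g → 234 × 4 = 936 kcal.
Non-protein calories = 2596 − 936 = 1660 kcal.
Fat: 50% × 1660 = 830 kcal; carbohydrate: 830 kcal.
Fat: 830 kcal ÷ 9 kcal/g = 92.2222 g.

92 g/day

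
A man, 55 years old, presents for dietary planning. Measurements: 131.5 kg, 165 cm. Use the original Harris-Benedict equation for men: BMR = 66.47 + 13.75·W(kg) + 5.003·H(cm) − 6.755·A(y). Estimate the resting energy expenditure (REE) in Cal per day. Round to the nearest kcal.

Harris-Benedict: BMR = 66.47 + 13.75(131.5) + 5.003(165) − 6.755(55) = 2328.565 kcal/day.

2329 Cal per day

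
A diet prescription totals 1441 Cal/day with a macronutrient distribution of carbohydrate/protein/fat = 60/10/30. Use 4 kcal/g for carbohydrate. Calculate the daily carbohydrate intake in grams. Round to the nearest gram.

216 g/day

Carbohydrate energy = 60% × 1441 = 864.6 kcal.
At 4 kcal/g: 864.6 ÷ 4 = 216.15 g.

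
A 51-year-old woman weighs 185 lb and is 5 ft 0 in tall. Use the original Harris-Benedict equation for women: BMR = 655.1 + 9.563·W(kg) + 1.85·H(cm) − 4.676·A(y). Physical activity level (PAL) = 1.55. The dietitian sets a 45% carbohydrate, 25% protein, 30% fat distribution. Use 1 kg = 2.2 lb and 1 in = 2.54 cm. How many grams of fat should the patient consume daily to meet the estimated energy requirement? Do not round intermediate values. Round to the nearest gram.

78 g/day

Convert to metric: weight = 185 ÷ 2.2 = 84.0909 kg; height = (5×12 + 0) × 2.54 = 60 × 2.54 = 152.4 cm.
Harris-Benedict: BMR = 655.1 + 9.563(84.0909) + 1.85(152.4) − 4.676(51) = 1502.7254 kcal/day.
TEE = 1502.7254 × 1.55 = 2329.2243 kcal/day.
Fat energy = 30% × 2329.2243 = 698.7673 kcal.
Fat = 698.7673 ÷ 9 kcal/g = 77.6408 g.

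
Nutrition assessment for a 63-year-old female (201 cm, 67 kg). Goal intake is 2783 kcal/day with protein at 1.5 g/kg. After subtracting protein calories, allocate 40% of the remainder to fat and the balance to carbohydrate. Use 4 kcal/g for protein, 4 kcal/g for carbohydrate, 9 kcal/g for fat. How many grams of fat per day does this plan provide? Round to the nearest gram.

Protein = 1.5 × 67 = 100.5 g → 100.5 × 4 = 402 kcal.
Non-protein calories = 2783 − 402 = 2381 kcal.
Fat: 40% × 2381 = 952.4 kcal; carbohydrate: 1428.6 kcal.
Fat: 952.4 kcal ÷ 9 kcal/g = 105.8222 g.

106 g/day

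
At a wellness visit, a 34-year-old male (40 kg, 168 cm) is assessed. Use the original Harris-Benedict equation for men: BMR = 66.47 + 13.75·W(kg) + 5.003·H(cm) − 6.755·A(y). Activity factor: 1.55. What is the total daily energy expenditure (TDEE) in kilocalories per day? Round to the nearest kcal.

Harris-Benedict: BMR = 66.47 + 13.75(40) + 5.003(168) − 6.755(34) = 1227.304 kcal/day.
TEE = BMR × activity factor = 1227.304 × 1.55 = 1902.3212 kcal/day.

1902 kilocalories per day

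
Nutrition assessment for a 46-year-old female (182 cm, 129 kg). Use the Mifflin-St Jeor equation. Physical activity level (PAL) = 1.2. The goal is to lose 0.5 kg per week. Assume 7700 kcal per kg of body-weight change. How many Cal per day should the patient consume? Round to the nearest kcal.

Mifflin-St Jeor (female): BMR = 10(129) + 6.25(182) − 5(46) − 161 = 1290 + 1137.5 − 230 − 161 = 2036.5 kcal/day.
TEE = 2036.5 × 1.2 = 2443.8 kcal/day.
Required daily deficit = 0.5 × 7700 ÷ 7 = 550 kcal/day.
Target intake = 2443.8 − 550 = 1893.8 kcal/day.

1894 Cal per day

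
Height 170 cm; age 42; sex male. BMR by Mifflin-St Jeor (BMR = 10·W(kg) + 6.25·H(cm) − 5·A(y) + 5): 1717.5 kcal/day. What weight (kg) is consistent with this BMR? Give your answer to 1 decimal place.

1717.5 = 10·W + 6.25(170) − 5(42) + 5
10·W = 1717.5 − 857.5 = 860, so W = 86 kg.

86.0 kg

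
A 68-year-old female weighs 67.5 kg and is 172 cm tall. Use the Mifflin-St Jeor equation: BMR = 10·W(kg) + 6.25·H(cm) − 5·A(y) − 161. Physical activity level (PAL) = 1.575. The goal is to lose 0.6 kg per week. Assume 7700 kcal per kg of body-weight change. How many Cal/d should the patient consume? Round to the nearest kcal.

1307 Cal/d

Mifflin-St Jeor (female): BMR = 10(67.5) + 6.25(172) − 5(68) − 161 = 675 + 1075 − 340 − 161 = 1249 kcal/day.
TEE = 1249 × 1.575 = 1967.175 kcal/day.
Required daily deficit = 0.6 × 7700 ÷ 7 = 660 kcal/day.
Target intake = 1967.175 − 660 = 1307.175 kcal/day.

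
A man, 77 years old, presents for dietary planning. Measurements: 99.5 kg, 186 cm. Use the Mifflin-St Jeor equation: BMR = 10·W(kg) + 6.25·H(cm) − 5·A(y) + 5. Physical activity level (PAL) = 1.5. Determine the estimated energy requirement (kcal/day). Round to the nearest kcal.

Mifflin-St Jeor (male): BMR = 10(99.5) + 6.25(186) − 5(77) + 5 = 995 + 1162.5 − 385 + 5 = 1777.5 kcal/day.
TEE = BMR × activity factor = 1777.5 × 1.5 = 2666.25 kcal/day.

2666 kcal/day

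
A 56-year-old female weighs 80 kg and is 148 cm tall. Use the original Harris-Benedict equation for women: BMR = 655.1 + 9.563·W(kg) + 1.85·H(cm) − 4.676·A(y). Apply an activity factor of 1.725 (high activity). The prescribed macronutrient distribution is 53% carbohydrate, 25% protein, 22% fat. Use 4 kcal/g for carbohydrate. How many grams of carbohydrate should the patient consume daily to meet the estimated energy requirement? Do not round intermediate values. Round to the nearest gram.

Harris-Benedict: BMR = 655.1 + 9.563(80) + 1.85(148) − 4.676(56) = 1432.084 kcal/day.
TEE = 1432.084 × 1.725 = 2470.3449 kcal/day.
Carbohydrate energy = 53% × 2470.3449 = 1309.2828 kcal.
Carbohydrate = 1309.2828 ÷ 4 kcal/g = 327.3207 g.

327 g/day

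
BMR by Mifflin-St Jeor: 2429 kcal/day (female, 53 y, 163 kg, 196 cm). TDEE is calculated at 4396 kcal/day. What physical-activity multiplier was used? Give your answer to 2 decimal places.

Activity factor = TEE ÷ BMR = 4396 ÷ 2429 = 1.81.

1.81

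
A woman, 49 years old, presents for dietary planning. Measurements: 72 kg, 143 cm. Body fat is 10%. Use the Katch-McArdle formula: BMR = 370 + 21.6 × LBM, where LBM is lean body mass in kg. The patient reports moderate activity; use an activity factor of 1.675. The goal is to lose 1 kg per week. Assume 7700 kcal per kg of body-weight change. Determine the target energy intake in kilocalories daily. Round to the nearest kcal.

LBM = 72 × (1 − 0.1) = 64.8 kg. Katch-McArdle: BMR = 370 + 21.6 × 64.8 = 1769.68 kcal/day.
TEE = 1769.68 × 1.675 = 2964.214 kcal/day.
Required daily deficit = 1 × 7700 ÷ 7 = 1100 kcal/day.
Target intake = 2964.214 − 1100 = 1864.214 kcal/day.

1864 kilocalories daily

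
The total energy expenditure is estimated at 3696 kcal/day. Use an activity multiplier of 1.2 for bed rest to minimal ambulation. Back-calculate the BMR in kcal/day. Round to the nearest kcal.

3080 kcal/day

BMR = TEE ÷ activity factor = 3696 ÷ 1.2 = 3080 kcal/day.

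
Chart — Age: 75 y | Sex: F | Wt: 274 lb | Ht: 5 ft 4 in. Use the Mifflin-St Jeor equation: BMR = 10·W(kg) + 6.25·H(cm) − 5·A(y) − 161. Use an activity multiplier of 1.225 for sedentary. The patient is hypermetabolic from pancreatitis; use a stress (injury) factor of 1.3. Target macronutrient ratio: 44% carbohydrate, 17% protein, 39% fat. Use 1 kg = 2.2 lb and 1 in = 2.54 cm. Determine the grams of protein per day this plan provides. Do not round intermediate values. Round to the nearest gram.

Convert to metric: weight = 274 ÷ 2.2 = 124.5455 kg; height = (5×12 + 4) × 2.54 = 64 × 2.54 = 162.56 cm.
Mifflin-St Jeor (female): BMR = 10(124.5455) + 6.25(162.56) − 5(75) − 161 = 1245.4545 + 1016 − 375 − 161 = 1725.4545 kcal/day.
TEE = 1725.4545 × 1.225 = 2113.6818 kcal/day.
With stress factor 1.3: 2113.6818 × 1.3 = 2747.7864 kcal/day.
Protein energy = 17% × 2747.7864 = 467.1237 kcal.
Protein = 467.1237 ÷ 4 kcal/g = 116.7809 g.

117 g/day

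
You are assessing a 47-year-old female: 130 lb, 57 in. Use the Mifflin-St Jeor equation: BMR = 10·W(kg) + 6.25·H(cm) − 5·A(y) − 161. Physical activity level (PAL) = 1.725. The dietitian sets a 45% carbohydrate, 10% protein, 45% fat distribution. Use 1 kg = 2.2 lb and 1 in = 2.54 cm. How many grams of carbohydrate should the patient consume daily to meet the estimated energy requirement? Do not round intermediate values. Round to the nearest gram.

Convert to metric: weight = 130 ÷ 2.2 = 59.0909 kg; height = 57 × 2.54 = 144.78 cm.
Mifflin-St Jeor (female): BMR = 10(59.0909) + 6.25(144.78) − 5(47) − 161 = 590.9091 + 904.875 − 235 − 161 = 1099.7841 kcal/day.
TEE = 1099.7841 × 1.725 = 1897.1276 kcal/day.
Carbohydrate energy = 45% × 1897.1276 = 853.7074 kcal.
Carbohydrate = 853.7074 ÷ 4 kcal/g = 213.4269 g.

213 g/day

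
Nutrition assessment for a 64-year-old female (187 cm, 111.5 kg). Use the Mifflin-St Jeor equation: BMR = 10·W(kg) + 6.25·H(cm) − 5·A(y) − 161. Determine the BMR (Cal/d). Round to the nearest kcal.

1803 Cal/d

Mifflin-St Jeor (female): BMR = 10(111.5) + 6.25(187) − 5(64) − 161 = 1115 + 1168.75 − 320 − 161 = 1802.75 kcal/day.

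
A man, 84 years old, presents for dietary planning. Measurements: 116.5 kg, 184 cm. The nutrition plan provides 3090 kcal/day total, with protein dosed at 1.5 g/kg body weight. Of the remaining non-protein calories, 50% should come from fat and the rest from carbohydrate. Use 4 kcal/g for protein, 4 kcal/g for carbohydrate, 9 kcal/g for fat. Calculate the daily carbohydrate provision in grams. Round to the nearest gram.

299 g/day

Protein = 1.5 × 116.5 = 174.75 g → 174.75 × 4 = 699 kcal.
Non-protein calories = 3090 − 699 = 2391 kcal.
Fat: 50% × 2391 = 1195.5 kcal; carbohydrate: 1195.5 kcal.
Carbohydrate: 1195.5 kcal ÷ 4 kcal/g = 298.875 g.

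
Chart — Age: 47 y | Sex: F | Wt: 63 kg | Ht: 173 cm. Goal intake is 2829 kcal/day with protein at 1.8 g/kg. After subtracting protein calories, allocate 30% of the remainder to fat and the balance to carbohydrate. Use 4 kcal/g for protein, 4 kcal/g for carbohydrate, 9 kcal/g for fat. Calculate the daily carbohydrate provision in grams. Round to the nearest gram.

416 g/day

Protein = 1.8 × 63 = 113.4 g → 113.4 × 4 = 453.6 kcal.
Non-protein calories = 2829 − 453.6 = 2375.4 kcal.
Fat: 30% × 2375.4 = 712.62 kcal; carbohydrate: 1662.78 kcal.
Carbohydrate: 1662.78 kcal ÷ 4 kcal/g = 415.695 g.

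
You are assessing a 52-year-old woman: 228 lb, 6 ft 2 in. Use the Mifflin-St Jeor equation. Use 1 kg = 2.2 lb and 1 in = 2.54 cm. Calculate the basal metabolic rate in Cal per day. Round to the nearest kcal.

Convert to metric: weight = 228 ÷ 2.2 = 103.6364 kg; height = (6×12 + 2) × 2.54 = 74 × 2.54 = 187.96 cm.
Mifflin-St Jeor (female): BMR = 10(103.6364) + 6.25(187.96) − 5(52) − 161 = 1036.3636 + 1174.75 − 260 − 161 = 1790.1136 kcal/day.

1790 Cal per day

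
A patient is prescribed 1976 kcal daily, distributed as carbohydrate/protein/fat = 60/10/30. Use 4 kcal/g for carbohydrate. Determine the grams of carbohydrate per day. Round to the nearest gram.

296 g/day

Carbohydrate energy = 60% × 1976 = 1185.6 kcal.
At 4 kcal/g: 1185.6 ÷ 4 = 296.4 g.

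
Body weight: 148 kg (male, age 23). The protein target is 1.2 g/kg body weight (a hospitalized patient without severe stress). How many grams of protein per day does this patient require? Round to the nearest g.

178 g/day

Protein = 1.2 g/kg × 148 kg = 177.6 g/day.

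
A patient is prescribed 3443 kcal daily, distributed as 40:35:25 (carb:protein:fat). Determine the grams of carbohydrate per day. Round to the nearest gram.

Carbohydrate energy = 40% × 3443 = 1377.2 kcal.
At 4 kcal/g: 1377.2 ÷ 4 = 344.3 g.

344 g/day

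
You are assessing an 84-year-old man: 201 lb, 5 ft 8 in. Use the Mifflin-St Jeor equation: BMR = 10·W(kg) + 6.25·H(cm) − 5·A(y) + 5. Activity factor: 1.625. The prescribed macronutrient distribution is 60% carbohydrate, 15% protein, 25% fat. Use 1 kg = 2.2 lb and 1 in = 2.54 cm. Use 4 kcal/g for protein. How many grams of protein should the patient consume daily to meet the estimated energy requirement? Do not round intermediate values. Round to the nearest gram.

96 g/day

Convert to metric: weight = 201 ÷ 2.2 = 91.3636 kg; height = (5×12 + 8) × 2.54 = 68 × 2.54 = 172.72 cm.
Mifflin-St Jeor (male): BMR = 10(91.3636) + 6.25(172.72) − 5(84) + 5 = 913.6364 + 1079.5 − 420 + 5 = 1578.1364 kcal/day.
TEE = 1578.1364 × 1.625 = 2564.4716 kcal/day.
Protein energy = 15% × 2564.4716 = 384.6707 kcal.
Protein = 384.6707 ÷ 4 kcal/g = 96.1677 g.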